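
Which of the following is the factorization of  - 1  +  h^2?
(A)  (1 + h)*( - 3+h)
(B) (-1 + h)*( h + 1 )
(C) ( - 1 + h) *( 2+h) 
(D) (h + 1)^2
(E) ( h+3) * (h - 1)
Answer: B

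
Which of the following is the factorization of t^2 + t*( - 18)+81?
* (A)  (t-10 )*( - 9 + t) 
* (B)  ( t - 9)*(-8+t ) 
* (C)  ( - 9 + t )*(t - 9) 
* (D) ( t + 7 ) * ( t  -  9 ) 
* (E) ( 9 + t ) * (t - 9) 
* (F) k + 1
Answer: C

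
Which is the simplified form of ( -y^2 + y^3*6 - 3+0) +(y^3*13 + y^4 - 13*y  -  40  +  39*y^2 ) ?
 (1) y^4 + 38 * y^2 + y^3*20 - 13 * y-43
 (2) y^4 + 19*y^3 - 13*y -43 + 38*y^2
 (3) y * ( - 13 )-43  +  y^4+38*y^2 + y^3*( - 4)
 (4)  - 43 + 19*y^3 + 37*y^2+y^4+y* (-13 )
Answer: 2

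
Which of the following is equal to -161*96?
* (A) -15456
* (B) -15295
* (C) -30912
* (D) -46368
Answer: A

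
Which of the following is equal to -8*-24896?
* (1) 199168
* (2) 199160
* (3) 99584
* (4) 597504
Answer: 1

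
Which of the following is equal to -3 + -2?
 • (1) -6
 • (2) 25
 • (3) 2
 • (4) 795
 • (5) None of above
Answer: 5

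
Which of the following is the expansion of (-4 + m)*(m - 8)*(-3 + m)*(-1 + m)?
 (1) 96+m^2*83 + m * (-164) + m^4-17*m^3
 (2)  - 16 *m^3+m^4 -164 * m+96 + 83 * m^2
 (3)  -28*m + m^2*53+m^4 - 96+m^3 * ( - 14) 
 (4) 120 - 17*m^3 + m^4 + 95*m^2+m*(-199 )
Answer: 2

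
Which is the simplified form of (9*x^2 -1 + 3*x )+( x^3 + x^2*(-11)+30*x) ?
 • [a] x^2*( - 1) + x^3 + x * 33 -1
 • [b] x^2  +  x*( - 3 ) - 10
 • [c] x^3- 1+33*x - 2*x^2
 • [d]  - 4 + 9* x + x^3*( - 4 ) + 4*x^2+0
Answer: c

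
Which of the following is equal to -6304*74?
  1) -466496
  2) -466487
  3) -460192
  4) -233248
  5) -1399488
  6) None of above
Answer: 1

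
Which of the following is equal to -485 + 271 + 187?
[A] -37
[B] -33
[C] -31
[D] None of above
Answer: D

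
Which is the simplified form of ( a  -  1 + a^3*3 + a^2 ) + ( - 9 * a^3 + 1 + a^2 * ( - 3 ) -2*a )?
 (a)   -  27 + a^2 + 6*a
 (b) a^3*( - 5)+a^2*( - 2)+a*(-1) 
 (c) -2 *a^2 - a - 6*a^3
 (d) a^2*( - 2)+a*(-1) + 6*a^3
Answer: c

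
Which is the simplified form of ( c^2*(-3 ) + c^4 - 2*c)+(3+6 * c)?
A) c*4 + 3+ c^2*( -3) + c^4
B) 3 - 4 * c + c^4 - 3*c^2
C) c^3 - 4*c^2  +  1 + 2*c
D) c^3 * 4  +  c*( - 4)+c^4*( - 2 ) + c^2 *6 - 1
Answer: A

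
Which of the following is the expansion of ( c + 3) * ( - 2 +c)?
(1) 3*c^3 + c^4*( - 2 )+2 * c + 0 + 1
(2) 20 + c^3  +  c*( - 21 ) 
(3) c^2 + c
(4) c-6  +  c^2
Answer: 4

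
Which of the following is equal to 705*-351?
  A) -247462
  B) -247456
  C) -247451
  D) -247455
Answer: D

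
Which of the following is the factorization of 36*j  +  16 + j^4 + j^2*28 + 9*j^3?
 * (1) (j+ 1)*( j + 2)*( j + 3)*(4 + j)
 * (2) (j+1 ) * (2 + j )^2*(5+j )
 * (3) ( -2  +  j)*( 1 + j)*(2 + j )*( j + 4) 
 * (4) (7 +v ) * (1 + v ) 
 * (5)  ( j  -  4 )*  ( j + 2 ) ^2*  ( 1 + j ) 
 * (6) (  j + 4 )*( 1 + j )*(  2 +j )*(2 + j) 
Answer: 6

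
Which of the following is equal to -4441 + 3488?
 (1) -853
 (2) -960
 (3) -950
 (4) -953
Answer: 4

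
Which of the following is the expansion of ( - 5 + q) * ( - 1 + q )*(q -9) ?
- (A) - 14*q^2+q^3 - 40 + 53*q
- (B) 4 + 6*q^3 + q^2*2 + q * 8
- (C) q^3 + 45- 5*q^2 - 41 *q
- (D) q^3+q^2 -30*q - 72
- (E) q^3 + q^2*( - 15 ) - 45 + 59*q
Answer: E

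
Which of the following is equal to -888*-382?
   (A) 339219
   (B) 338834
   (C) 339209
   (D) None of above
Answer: D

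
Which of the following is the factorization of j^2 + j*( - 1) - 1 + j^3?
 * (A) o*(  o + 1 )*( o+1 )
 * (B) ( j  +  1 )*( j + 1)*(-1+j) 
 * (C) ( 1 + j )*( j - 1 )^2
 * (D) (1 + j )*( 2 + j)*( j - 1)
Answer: B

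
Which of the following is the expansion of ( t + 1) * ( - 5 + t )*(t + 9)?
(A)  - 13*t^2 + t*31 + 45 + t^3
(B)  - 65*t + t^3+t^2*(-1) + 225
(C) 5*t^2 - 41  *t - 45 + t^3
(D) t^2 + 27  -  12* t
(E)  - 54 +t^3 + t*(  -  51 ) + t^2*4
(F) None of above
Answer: C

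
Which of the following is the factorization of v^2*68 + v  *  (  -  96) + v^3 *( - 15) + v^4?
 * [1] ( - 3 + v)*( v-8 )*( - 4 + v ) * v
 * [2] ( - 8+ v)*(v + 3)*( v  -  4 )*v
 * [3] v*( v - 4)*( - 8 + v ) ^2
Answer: 1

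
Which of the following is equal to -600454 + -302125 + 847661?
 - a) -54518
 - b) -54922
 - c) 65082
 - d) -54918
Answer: d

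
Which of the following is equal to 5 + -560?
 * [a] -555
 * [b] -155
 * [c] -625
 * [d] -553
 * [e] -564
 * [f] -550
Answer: a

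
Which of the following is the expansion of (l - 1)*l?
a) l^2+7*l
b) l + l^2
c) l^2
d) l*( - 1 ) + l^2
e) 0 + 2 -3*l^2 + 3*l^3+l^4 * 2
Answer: d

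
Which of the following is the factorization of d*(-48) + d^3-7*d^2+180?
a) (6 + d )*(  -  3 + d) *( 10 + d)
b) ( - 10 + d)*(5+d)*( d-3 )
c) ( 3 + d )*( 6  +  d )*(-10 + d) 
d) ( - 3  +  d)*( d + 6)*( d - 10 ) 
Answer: d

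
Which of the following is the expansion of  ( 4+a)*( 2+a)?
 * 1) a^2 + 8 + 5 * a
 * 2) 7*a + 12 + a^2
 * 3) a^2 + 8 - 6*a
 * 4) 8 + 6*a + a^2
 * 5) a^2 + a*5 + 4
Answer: 4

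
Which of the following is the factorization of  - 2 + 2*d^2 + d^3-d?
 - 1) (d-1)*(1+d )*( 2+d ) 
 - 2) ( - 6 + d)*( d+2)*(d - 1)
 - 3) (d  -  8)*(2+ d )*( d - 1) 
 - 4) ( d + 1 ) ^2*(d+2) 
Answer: 1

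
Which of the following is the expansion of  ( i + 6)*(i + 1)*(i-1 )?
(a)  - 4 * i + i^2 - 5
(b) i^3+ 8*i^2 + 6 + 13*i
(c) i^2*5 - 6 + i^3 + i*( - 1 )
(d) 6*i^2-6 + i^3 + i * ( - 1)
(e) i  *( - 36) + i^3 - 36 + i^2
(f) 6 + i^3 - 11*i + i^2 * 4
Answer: d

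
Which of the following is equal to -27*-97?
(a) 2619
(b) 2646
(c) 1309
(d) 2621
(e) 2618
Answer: a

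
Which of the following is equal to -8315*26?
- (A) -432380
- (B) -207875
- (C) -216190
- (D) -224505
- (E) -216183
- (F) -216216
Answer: C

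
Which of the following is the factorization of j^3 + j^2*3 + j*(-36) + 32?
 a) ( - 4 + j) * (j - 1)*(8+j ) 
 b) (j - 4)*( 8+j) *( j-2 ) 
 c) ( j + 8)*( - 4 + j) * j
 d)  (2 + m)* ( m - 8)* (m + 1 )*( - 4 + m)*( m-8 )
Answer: a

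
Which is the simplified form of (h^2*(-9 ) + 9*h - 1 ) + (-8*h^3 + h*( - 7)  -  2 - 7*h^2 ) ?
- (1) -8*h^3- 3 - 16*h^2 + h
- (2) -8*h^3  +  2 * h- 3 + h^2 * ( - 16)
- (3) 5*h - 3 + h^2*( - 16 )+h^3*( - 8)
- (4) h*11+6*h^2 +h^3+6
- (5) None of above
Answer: 2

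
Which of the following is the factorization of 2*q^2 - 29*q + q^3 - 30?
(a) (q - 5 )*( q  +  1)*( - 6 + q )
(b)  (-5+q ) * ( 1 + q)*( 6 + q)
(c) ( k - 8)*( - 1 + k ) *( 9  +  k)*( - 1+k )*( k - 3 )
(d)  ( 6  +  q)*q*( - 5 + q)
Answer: b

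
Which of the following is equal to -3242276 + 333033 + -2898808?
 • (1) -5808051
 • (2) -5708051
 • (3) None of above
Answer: 1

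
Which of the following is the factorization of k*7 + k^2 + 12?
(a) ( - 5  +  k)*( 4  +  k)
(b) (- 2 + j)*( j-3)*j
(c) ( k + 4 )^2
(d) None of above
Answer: d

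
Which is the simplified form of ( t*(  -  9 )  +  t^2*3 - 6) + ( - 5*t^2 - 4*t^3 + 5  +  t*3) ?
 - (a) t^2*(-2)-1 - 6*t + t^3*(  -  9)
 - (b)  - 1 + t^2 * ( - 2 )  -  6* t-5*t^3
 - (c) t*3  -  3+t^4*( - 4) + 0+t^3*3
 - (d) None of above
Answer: d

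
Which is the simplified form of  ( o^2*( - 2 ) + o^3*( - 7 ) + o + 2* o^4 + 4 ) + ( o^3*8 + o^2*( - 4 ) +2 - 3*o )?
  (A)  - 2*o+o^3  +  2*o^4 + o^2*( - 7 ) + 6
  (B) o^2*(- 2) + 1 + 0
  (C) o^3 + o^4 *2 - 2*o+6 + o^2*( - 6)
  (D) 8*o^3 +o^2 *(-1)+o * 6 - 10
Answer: C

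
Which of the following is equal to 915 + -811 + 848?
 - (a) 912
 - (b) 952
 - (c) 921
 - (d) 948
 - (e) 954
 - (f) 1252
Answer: b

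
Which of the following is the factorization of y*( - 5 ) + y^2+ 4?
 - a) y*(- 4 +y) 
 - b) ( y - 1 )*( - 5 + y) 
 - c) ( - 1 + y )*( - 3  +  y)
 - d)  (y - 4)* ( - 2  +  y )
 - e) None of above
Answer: e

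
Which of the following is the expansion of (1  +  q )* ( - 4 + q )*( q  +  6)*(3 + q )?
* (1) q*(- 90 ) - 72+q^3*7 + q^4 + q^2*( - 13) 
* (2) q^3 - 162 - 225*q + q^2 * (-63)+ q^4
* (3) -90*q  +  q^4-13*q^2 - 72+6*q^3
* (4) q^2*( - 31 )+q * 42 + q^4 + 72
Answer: 3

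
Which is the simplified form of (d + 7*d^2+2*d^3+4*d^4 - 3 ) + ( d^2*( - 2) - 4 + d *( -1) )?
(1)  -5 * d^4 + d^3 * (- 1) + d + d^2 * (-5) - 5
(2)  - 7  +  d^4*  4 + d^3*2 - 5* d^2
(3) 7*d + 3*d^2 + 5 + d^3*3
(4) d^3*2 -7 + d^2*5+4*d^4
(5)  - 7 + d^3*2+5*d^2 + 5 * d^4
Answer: 4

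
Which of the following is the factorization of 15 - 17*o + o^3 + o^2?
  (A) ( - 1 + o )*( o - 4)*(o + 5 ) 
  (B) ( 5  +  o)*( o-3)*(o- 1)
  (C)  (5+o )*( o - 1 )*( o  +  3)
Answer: B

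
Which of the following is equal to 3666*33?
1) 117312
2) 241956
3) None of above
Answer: 3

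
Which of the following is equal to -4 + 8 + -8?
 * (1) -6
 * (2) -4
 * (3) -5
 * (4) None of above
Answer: 2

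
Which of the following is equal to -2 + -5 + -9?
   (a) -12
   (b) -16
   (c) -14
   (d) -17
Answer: b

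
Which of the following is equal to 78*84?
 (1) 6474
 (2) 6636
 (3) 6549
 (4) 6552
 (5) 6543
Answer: 4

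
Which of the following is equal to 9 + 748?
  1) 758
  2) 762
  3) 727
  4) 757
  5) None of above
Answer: 4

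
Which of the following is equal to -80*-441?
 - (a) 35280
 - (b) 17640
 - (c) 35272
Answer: a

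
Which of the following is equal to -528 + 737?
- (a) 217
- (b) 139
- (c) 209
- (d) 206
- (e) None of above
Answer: c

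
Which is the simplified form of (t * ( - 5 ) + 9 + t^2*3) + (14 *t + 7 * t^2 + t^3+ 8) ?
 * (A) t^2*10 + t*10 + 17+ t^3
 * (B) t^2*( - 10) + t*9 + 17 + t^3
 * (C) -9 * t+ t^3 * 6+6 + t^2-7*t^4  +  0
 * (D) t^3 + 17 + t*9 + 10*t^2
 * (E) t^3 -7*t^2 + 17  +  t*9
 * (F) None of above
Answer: D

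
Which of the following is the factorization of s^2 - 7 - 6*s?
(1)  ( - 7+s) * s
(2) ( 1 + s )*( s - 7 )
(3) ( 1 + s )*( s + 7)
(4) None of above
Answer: 2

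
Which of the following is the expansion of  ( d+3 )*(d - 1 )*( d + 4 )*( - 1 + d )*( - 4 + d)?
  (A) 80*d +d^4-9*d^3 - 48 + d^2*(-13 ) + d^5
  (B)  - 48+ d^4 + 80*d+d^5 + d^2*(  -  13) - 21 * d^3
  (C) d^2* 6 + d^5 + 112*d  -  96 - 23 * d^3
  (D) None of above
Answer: B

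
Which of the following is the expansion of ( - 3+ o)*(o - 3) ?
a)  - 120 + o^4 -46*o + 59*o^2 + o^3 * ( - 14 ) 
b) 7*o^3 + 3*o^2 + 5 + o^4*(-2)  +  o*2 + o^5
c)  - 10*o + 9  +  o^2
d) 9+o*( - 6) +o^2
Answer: d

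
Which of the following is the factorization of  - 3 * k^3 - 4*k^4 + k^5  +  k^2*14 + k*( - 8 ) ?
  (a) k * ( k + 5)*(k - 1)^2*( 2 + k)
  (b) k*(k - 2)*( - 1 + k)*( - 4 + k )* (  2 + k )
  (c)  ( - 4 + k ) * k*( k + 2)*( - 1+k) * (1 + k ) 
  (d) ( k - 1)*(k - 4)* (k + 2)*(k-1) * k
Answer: d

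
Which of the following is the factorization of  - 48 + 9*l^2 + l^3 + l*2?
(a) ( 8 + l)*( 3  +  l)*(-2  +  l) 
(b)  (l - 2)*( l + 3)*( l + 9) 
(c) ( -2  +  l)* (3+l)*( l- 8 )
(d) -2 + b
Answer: a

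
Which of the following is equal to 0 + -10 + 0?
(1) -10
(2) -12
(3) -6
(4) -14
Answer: 1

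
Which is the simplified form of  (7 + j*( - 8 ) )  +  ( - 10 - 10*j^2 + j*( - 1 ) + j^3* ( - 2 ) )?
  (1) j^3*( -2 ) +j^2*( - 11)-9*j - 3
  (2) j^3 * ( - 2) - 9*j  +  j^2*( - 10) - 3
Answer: 2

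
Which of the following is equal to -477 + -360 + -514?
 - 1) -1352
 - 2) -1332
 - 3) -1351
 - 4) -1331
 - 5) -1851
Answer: 3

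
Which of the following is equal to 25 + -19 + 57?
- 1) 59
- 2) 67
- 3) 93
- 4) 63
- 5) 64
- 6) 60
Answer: 4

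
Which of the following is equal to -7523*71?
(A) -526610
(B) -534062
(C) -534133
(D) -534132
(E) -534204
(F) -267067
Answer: C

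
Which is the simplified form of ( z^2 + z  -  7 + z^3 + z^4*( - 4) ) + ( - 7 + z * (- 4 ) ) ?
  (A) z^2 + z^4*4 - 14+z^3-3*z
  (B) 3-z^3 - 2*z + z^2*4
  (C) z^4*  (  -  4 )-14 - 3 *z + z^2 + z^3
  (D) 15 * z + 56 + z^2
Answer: C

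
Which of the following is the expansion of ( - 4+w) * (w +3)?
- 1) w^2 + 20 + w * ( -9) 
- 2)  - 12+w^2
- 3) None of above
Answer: 3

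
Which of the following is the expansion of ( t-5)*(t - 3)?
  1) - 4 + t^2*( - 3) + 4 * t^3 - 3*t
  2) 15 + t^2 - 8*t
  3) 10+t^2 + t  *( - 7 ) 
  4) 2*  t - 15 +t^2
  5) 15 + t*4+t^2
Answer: 2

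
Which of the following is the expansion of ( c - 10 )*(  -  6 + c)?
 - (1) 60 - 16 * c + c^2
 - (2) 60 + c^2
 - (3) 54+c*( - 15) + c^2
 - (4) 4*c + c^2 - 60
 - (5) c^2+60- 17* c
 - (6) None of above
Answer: 1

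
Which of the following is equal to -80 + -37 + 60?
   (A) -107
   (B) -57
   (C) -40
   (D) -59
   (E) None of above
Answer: B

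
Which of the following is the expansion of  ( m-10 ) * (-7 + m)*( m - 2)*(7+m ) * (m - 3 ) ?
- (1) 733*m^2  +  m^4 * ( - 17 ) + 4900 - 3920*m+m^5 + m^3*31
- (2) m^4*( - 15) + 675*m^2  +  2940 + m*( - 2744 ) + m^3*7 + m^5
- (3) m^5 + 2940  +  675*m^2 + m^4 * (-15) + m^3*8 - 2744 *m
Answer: 2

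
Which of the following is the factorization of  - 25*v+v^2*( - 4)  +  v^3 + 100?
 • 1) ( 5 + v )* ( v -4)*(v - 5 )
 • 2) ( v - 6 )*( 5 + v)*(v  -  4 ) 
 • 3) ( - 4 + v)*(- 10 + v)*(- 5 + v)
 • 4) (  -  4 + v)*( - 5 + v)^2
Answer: 1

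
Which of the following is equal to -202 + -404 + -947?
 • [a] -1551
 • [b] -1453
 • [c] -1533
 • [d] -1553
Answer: d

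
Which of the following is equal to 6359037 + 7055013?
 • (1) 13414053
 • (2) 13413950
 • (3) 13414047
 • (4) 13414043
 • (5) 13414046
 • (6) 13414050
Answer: 6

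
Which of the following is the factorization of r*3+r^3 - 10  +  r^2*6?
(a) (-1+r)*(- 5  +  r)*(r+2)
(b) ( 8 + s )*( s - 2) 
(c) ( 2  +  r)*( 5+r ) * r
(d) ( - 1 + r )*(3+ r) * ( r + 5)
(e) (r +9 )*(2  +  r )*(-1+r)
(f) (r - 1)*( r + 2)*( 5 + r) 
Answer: f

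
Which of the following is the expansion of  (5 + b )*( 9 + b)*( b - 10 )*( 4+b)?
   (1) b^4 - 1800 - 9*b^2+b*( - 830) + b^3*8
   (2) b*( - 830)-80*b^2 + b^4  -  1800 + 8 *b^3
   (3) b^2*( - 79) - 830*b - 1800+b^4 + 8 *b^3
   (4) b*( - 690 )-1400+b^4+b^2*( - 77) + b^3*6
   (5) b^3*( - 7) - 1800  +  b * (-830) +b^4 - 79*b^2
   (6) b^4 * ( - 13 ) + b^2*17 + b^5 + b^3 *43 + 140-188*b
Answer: 3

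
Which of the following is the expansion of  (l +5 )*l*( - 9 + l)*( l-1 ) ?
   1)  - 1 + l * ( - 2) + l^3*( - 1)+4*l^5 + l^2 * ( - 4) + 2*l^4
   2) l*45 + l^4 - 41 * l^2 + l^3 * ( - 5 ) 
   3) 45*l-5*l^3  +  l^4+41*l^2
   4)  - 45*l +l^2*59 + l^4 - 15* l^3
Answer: 2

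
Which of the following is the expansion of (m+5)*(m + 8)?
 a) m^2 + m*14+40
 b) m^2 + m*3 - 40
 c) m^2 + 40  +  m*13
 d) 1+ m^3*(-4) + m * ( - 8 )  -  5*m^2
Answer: c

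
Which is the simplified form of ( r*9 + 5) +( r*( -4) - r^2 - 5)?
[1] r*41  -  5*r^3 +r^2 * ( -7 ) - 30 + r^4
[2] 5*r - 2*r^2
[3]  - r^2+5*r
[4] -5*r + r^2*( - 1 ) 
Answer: 3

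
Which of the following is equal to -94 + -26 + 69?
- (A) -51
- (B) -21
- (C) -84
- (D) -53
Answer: A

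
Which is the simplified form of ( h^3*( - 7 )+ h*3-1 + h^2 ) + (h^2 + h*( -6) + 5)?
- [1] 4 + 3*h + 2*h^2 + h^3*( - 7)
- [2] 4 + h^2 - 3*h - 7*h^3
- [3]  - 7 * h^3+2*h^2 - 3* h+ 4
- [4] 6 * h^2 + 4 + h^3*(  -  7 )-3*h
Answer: 3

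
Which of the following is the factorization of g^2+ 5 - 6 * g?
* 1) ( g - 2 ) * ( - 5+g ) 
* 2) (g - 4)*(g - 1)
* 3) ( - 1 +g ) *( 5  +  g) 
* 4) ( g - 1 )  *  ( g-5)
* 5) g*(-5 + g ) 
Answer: 4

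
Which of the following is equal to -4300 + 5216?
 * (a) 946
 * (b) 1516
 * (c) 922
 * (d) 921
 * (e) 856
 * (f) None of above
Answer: f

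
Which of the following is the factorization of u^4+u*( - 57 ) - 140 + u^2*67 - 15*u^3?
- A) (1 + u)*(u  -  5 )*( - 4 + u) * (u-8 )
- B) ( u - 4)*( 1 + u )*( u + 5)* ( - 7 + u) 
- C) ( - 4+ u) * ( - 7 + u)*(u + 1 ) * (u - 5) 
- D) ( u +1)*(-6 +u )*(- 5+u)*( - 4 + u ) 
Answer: C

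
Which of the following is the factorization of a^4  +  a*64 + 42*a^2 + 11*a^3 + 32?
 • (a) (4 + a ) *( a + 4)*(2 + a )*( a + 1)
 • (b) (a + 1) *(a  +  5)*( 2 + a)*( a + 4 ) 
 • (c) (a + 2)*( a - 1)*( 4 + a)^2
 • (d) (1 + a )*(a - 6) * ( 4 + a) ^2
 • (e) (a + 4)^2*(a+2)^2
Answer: a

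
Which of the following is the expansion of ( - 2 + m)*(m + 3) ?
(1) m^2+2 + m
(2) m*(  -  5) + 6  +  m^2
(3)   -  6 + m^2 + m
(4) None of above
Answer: 3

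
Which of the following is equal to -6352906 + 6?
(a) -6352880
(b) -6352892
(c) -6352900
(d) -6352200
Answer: c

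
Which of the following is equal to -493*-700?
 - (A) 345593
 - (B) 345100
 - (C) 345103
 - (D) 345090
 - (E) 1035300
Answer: B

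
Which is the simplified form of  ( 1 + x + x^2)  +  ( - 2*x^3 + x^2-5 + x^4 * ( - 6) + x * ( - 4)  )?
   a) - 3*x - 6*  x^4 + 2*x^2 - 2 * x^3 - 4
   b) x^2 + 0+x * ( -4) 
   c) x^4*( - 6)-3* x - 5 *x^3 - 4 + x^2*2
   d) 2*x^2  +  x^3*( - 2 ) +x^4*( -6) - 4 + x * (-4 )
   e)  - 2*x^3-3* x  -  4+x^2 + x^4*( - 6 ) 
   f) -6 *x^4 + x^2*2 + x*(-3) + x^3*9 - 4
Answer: a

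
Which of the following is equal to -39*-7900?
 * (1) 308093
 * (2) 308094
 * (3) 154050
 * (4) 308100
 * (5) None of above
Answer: 4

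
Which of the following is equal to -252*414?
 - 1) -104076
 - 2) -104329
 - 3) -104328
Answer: 3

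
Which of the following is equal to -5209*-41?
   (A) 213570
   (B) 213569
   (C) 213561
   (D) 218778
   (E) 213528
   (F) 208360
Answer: B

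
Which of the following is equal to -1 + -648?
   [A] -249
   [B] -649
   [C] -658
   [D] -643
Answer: B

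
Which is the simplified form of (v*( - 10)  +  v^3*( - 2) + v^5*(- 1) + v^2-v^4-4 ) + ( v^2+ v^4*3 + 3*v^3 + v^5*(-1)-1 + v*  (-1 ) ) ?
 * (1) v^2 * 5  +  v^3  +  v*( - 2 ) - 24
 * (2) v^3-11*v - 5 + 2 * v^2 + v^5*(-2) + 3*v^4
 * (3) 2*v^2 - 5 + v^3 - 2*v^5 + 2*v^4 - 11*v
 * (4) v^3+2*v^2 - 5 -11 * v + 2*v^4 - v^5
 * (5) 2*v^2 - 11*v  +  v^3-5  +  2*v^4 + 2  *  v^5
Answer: 3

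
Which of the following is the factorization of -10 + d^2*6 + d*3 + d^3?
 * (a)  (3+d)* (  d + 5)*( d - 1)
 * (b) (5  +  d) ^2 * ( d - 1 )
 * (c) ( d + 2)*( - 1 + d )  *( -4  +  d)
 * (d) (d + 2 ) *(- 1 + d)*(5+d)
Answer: d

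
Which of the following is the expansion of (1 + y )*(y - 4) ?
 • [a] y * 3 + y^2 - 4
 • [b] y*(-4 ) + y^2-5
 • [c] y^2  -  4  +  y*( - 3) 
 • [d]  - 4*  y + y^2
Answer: c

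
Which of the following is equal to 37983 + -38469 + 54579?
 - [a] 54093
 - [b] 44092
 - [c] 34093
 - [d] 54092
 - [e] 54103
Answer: a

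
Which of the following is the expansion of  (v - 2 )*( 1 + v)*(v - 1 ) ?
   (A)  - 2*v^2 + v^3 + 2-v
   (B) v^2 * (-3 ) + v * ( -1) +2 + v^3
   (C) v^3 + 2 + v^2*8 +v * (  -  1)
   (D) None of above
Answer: A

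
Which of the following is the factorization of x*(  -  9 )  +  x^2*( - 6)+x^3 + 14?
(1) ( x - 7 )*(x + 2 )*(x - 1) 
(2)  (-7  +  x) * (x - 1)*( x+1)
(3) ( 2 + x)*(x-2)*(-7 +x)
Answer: 1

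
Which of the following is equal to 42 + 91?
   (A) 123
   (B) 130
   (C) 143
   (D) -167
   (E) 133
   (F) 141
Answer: E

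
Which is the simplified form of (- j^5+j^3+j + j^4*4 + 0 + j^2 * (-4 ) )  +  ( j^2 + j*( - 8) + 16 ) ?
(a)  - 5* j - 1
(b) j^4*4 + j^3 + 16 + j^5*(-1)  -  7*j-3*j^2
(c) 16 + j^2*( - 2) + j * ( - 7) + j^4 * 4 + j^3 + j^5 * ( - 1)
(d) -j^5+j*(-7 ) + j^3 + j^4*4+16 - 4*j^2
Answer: b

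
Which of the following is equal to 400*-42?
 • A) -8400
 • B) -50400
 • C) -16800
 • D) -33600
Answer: C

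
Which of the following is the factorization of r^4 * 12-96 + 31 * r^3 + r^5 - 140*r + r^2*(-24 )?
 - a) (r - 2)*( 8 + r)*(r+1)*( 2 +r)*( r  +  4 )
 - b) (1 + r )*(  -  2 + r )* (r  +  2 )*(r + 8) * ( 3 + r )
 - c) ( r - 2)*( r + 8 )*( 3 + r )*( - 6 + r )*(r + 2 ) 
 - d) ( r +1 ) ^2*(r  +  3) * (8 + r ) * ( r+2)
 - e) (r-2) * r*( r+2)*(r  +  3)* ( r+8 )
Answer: b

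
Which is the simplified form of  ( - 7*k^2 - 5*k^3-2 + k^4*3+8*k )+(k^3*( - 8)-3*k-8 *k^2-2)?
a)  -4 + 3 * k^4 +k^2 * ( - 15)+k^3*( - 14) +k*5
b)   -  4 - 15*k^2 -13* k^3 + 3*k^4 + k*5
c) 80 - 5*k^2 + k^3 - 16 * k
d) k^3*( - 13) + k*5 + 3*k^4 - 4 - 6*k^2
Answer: b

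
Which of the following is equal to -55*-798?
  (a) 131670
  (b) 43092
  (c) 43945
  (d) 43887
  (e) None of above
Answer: e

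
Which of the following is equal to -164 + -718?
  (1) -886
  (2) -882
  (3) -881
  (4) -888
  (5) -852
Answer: 2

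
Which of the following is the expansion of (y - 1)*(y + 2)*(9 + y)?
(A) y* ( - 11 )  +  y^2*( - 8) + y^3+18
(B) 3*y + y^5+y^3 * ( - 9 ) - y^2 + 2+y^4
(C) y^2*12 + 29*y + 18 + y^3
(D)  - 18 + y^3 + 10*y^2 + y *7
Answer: D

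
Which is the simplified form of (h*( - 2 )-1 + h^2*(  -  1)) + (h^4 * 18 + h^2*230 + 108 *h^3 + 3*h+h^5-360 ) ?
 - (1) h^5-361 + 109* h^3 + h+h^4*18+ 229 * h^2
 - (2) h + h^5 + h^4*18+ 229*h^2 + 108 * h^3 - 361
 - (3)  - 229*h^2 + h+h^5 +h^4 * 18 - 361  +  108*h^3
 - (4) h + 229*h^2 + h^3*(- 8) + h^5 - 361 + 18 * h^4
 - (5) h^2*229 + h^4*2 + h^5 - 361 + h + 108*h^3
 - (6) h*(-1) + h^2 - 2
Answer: 2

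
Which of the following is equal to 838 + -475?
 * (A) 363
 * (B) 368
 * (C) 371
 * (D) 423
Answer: A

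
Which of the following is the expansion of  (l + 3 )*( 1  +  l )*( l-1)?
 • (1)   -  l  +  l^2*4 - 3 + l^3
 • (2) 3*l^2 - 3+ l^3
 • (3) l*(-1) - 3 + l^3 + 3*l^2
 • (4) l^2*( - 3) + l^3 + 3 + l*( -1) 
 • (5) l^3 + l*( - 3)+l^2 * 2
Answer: 3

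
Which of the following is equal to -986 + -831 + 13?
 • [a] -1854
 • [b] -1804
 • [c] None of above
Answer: b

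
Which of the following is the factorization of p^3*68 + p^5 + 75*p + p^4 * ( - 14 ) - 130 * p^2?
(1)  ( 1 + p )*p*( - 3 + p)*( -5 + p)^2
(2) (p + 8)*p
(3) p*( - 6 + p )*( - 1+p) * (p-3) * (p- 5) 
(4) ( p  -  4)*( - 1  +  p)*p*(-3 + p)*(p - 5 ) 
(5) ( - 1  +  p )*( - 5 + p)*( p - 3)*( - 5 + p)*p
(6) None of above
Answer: 5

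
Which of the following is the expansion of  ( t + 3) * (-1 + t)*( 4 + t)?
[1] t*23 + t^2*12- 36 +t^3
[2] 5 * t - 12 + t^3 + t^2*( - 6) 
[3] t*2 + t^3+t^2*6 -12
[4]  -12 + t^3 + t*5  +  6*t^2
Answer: 4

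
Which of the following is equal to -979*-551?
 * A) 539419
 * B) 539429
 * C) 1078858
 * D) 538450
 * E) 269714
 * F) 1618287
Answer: B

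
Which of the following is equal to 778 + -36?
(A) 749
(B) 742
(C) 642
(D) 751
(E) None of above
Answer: B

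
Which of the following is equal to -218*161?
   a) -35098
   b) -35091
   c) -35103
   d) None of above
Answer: a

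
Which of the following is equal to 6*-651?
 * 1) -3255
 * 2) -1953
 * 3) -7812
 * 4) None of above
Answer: 4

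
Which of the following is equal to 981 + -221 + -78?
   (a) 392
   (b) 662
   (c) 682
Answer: c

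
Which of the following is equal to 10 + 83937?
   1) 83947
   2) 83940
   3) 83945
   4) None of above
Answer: 1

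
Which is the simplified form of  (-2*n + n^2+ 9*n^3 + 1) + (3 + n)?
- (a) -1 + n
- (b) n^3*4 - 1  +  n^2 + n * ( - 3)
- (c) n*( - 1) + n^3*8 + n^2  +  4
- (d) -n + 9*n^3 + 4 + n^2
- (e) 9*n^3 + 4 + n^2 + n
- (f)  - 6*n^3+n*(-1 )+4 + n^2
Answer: d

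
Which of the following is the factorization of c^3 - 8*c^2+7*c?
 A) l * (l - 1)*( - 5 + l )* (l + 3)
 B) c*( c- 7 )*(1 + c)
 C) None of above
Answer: C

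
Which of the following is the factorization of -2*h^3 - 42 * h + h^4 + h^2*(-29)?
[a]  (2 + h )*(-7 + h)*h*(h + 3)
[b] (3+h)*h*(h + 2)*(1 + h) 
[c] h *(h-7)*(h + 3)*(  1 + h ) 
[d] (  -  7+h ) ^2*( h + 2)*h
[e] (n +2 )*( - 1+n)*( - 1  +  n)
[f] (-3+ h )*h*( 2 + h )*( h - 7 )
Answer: a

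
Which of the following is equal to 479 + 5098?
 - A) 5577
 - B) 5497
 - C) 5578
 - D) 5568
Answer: A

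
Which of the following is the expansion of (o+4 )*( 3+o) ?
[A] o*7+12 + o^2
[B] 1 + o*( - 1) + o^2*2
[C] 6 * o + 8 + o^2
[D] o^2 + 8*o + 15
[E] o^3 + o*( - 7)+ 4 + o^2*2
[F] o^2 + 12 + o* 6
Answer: A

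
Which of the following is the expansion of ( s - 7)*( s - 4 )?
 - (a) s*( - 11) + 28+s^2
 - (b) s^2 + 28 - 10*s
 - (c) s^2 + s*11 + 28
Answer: a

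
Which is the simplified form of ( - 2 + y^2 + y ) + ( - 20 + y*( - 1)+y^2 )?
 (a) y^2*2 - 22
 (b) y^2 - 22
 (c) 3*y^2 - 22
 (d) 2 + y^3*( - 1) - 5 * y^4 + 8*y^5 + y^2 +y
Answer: a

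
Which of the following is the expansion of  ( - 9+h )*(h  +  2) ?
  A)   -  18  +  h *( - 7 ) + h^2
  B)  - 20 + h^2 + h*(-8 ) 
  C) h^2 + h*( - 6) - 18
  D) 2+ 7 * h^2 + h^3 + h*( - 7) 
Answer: A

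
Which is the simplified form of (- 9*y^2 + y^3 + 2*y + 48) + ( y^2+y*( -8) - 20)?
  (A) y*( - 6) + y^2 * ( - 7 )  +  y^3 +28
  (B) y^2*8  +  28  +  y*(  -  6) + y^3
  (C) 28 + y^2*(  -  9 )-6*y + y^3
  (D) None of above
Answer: D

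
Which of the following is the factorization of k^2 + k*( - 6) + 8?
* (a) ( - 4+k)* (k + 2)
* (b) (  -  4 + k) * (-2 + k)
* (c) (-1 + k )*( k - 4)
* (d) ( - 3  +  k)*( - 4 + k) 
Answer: b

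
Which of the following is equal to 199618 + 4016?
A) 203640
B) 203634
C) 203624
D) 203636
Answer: B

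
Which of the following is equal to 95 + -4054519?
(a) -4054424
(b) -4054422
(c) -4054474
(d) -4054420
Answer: a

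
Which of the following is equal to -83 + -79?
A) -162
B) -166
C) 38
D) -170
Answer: A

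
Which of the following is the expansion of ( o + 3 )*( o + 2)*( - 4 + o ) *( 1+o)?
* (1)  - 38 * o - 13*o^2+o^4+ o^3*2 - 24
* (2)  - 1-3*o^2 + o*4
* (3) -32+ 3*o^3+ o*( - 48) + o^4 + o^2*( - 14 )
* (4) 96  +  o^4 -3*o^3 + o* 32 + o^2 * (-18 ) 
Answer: 1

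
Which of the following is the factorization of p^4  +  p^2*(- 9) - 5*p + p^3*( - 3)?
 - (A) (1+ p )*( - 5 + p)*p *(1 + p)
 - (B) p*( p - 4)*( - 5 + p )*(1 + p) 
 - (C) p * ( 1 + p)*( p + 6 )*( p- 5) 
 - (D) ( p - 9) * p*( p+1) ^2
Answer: A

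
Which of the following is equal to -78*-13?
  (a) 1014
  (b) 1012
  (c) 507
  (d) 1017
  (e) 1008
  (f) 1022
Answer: a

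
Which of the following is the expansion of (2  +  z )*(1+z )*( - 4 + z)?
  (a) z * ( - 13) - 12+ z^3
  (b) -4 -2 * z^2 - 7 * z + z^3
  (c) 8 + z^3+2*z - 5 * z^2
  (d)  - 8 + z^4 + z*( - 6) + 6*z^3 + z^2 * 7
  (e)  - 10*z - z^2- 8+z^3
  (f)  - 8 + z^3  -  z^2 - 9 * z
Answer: e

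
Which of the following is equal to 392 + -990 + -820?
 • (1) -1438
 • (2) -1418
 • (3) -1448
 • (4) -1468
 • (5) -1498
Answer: 2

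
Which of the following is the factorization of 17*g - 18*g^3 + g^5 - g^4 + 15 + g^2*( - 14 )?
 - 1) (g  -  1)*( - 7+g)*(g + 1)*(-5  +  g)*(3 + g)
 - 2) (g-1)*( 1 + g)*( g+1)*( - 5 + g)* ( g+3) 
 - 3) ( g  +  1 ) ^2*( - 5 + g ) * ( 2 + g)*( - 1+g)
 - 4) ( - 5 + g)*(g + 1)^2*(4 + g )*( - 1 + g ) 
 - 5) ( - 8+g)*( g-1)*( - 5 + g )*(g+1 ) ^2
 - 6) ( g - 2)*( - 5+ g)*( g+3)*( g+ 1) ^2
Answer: 2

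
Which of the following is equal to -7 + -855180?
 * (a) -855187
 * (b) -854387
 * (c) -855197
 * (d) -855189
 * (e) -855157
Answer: a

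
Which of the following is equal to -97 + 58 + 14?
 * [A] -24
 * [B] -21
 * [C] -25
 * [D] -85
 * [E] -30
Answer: C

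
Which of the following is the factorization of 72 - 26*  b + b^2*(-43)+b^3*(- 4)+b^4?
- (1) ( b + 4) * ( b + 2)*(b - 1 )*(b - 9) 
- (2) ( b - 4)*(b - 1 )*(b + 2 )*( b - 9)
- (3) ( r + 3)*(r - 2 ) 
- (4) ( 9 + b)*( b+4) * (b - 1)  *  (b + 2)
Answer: 1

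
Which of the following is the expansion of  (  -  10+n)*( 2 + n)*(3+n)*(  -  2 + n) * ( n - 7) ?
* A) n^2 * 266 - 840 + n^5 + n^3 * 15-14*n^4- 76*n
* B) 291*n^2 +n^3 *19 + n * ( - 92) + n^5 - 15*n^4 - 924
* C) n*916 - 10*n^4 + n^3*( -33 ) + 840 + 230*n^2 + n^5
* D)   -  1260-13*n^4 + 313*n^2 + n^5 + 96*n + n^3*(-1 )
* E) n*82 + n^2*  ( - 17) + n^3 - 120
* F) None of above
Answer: A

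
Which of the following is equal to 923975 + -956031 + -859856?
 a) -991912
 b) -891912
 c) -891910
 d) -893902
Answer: b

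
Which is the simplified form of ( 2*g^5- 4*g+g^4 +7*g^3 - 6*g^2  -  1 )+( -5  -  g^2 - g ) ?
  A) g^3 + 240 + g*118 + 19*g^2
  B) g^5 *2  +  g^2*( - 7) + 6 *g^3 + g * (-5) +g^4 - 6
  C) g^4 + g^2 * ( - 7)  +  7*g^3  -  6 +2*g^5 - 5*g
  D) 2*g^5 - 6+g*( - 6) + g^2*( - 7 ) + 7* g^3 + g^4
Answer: C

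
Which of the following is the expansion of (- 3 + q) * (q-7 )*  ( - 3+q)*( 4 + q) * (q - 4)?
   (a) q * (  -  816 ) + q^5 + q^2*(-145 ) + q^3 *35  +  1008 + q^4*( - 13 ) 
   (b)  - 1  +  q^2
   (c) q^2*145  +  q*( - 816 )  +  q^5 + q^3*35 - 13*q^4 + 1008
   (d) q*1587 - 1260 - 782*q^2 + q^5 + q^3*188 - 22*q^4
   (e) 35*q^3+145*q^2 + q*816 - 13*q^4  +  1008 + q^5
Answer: c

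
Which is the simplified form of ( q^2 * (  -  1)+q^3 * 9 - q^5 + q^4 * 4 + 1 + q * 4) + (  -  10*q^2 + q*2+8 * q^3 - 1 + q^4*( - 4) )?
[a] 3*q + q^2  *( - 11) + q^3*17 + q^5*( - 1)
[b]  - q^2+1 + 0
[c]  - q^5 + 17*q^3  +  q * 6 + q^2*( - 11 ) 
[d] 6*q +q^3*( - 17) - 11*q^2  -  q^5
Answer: c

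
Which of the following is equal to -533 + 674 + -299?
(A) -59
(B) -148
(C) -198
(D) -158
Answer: D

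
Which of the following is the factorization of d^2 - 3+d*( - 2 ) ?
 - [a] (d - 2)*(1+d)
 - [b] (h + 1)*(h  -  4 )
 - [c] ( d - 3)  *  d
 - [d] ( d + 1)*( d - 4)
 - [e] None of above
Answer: e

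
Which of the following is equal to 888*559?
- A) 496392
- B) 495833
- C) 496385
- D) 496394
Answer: A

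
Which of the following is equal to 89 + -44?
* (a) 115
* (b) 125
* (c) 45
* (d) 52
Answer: c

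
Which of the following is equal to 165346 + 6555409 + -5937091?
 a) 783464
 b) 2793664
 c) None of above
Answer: c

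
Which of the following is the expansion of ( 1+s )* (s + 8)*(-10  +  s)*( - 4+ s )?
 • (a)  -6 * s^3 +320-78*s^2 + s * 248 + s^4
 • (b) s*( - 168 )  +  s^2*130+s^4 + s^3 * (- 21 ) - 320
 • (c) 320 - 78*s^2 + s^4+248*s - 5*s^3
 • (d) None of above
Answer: c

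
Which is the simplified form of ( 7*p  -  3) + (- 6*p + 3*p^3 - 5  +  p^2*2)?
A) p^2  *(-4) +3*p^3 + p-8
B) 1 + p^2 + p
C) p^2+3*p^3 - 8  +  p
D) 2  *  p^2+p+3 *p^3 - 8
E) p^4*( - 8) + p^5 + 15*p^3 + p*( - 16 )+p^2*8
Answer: D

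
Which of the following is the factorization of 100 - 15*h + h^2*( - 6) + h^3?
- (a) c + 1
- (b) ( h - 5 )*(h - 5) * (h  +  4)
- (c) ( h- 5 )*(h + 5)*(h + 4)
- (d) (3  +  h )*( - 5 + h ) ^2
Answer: b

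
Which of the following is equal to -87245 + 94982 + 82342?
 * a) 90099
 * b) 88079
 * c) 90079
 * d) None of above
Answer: c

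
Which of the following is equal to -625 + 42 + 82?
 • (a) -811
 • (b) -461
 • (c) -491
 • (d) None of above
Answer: d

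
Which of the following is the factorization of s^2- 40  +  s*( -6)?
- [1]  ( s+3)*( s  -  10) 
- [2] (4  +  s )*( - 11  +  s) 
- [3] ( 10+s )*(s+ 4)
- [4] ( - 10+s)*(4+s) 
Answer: 4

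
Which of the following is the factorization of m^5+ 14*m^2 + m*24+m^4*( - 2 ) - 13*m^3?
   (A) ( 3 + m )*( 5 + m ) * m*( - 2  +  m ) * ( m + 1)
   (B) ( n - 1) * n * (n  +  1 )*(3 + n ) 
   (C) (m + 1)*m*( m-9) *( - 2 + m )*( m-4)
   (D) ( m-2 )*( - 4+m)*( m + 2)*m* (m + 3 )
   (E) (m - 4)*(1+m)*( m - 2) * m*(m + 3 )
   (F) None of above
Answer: E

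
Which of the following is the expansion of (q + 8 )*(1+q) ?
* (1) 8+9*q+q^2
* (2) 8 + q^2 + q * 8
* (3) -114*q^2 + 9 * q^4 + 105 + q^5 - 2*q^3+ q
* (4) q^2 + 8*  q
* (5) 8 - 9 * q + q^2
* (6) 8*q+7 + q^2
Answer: 1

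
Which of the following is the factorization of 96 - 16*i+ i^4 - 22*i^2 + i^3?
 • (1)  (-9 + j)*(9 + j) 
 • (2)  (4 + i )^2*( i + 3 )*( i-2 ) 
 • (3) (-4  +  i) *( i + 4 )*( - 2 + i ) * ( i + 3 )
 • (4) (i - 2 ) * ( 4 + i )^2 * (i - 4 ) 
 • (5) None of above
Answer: 3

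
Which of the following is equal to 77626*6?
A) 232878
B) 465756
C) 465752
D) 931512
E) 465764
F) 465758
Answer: B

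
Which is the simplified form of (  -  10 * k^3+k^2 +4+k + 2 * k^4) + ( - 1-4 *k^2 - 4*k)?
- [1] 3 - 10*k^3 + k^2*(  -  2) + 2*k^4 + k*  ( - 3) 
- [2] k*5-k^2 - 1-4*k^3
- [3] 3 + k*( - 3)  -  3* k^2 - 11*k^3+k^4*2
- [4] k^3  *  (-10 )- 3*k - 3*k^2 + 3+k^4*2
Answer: 4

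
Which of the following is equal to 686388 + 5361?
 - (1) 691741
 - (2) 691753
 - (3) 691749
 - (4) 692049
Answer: 3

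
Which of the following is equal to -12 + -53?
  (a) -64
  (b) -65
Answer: b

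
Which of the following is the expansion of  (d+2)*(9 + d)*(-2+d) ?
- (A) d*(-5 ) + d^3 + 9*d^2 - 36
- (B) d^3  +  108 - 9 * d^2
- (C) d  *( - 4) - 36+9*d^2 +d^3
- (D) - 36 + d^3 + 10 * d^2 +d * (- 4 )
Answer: C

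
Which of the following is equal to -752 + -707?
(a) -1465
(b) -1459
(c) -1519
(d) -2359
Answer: b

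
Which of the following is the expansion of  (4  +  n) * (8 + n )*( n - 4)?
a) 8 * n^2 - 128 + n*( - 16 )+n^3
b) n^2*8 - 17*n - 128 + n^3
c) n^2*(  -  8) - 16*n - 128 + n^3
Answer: a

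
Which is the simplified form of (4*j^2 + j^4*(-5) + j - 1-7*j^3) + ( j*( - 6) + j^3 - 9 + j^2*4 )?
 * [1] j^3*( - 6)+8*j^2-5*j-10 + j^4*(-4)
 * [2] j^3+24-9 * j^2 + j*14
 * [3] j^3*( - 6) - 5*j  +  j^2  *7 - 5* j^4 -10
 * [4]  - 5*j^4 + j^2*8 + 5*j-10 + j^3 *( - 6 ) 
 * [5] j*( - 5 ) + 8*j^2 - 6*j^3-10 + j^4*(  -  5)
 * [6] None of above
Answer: 5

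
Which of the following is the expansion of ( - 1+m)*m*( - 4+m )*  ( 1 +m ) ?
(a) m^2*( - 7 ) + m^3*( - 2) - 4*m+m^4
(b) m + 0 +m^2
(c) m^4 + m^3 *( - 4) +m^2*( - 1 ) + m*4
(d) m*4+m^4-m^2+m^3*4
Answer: c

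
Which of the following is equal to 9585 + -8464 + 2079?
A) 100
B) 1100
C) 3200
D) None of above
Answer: C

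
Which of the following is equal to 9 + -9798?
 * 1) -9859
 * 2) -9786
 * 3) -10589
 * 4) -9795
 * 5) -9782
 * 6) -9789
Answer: 6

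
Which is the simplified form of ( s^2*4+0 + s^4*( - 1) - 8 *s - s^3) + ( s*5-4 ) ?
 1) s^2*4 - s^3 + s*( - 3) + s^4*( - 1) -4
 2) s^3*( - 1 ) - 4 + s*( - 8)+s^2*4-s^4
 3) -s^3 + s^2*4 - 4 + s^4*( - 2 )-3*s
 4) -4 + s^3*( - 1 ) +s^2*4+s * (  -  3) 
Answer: 1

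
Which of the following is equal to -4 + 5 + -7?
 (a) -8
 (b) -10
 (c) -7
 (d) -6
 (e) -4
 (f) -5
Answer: d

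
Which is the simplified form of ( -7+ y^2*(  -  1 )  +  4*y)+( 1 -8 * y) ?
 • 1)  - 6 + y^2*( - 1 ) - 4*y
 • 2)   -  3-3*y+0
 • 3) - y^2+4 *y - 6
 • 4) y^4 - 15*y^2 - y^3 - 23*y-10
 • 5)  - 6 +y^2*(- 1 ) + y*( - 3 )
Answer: 1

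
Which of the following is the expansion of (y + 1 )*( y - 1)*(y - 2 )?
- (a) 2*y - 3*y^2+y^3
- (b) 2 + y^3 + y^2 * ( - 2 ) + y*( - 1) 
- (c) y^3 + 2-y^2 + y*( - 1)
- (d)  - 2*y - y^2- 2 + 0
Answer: b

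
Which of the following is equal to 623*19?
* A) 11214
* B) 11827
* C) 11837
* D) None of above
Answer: C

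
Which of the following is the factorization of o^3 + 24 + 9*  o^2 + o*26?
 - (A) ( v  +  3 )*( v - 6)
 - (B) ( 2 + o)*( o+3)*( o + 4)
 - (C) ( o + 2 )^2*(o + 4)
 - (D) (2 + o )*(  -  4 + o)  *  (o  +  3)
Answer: B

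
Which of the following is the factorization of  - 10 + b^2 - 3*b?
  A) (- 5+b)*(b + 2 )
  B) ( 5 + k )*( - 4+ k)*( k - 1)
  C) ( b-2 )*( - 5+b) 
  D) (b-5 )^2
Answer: A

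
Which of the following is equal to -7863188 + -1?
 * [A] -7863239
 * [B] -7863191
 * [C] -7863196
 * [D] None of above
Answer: D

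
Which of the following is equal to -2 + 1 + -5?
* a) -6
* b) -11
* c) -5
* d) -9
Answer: a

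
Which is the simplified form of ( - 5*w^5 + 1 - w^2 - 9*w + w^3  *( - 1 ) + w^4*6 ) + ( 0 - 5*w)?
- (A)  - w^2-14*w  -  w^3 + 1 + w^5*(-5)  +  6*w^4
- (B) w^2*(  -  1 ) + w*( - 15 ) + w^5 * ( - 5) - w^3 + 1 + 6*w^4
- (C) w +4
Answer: A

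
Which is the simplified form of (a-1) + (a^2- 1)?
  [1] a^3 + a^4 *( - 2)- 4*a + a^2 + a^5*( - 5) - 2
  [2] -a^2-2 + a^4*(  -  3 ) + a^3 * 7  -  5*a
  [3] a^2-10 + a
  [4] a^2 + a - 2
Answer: 4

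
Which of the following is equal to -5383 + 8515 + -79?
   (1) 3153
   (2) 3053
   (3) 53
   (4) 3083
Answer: 2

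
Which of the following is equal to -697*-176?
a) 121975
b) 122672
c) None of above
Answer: b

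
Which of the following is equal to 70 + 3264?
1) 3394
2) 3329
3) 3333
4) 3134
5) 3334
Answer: 5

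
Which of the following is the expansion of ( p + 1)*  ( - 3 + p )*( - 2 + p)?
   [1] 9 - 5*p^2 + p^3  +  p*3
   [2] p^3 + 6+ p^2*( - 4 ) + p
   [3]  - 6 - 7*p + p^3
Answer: 2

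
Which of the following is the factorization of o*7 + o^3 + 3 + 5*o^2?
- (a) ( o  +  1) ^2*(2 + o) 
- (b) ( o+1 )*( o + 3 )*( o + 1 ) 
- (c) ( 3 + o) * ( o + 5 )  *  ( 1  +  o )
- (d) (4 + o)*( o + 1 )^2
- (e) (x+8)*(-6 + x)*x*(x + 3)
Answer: b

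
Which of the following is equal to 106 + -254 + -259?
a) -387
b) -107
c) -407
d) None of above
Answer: c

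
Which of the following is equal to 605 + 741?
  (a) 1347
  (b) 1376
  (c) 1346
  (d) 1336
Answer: c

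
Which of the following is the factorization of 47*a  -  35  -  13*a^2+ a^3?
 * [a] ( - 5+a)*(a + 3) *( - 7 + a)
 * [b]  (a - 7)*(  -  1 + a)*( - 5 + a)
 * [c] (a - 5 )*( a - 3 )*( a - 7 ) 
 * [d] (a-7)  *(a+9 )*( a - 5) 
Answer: b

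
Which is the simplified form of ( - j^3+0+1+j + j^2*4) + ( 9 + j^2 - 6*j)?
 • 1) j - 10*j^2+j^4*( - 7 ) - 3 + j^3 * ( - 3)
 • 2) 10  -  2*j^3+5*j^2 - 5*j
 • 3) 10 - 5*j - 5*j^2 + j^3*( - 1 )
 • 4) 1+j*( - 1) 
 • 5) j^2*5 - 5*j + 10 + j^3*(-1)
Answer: 5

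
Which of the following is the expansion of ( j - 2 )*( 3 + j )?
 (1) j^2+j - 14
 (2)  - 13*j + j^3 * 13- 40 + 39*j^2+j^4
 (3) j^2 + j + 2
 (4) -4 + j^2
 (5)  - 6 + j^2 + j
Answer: 5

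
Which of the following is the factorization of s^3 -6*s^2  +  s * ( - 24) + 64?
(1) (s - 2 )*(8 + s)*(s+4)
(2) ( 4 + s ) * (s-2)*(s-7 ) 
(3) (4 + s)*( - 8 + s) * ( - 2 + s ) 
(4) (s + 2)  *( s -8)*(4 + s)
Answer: 3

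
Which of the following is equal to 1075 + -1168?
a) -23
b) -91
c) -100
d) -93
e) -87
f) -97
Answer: d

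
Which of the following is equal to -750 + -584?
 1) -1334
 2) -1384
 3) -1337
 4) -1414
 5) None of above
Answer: 1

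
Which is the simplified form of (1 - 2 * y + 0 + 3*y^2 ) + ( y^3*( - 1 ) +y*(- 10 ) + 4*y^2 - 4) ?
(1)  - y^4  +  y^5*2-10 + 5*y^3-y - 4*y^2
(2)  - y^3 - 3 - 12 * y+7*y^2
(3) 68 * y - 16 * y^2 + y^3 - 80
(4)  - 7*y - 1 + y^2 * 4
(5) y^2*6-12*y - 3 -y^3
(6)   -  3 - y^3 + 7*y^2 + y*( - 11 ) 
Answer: 2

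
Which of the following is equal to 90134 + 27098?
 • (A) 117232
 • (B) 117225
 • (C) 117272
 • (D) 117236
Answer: A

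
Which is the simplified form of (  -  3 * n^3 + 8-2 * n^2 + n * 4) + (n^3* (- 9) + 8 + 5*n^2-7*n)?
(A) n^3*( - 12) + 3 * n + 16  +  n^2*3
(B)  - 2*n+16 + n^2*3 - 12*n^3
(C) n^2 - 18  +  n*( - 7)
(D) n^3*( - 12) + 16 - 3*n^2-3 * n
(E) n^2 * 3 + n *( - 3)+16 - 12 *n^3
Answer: E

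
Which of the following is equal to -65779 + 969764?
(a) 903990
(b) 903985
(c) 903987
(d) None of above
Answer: b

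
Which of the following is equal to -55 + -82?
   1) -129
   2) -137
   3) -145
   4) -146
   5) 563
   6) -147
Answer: 2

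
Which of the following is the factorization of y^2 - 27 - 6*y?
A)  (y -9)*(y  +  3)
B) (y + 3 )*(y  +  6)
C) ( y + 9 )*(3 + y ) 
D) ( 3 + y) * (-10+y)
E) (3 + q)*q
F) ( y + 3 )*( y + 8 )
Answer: A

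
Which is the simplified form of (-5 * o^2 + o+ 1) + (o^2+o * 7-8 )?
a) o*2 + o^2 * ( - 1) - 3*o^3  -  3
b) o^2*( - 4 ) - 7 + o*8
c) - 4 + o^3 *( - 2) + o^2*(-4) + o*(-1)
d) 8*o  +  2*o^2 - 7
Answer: b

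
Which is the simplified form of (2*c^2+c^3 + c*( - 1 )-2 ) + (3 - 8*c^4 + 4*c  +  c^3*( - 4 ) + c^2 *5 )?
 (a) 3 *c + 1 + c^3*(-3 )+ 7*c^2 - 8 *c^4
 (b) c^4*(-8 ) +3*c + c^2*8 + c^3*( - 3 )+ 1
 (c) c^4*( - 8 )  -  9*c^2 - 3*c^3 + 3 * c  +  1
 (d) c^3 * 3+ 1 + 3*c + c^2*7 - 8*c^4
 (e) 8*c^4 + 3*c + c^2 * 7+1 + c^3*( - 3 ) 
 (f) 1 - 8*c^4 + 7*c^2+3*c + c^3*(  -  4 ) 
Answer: a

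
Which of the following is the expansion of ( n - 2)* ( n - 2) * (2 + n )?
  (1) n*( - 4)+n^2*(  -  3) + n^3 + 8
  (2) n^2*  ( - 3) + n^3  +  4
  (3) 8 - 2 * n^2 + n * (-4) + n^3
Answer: 3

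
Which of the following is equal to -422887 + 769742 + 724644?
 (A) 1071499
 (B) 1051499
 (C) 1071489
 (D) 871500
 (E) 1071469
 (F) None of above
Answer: A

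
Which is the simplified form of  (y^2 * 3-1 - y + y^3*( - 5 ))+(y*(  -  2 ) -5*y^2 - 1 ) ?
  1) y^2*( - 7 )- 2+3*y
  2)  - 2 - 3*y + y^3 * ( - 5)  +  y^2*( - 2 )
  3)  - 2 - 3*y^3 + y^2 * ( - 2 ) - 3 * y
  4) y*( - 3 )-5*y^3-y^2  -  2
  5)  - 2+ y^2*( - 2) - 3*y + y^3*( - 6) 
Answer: 2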